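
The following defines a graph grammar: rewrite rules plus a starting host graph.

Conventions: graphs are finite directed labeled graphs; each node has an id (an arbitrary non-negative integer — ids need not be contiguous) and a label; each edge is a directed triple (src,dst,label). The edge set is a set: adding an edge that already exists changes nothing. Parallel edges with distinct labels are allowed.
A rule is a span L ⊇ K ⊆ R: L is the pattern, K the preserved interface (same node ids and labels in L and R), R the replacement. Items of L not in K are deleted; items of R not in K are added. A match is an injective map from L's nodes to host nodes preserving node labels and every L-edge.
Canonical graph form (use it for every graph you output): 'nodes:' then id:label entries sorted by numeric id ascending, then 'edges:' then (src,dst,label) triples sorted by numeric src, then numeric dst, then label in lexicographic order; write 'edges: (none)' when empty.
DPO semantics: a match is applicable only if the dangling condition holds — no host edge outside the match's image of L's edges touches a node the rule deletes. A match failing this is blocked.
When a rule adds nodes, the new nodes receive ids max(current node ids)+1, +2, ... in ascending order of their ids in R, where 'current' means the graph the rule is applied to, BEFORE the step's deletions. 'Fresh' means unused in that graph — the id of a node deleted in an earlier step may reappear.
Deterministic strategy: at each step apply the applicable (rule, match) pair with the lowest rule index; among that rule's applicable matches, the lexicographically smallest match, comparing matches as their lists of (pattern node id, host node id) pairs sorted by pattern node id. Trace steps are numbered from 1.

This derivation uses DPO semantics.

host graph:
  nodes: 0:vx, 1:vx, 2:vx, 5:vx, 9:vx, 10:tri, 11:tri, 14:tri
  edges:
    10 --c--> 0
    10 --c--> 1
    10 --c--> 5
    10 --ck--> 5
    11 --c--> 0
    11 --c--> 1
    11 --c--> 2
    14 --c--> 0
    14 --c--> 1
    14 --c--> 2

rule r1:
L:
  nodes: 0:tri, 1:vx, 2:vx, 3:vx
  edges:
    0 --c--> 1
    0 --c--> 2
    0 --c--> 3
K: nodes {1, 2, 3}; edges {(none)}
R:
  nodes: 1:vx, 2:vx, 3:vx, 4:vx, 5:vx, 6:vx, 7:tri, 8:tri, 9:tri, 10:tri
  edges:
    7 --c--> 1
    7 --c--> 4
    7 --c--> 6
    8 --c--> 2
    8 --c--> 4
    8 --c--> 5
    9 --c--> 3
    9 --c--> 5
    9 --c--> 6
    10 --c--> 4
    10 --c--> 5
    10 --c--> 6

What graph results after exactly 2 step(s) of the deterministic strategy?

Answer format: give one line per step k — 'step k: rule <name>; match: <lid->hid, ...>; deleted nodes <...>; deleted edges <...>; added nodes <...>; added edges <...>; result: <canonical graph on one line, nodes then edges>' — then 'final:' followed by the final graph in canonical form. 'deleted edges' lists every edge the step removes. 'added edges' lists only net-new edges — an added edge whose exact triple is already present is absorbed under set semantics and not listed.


step 1: rule r1; match: 0->11, 1->0, 2->1, 3->2; deleted nodes 11; deleted edges (11,0,c); (11,1,c); (11,2,c); added nodes 15, 16, 17, 18, 19, 20, 21; added edges (18,0,c); (18,15,c); (18,17,c); (19,1,c); (19,15,c); (19,16,c); (20,2,c); (20,16,c); (20,17,c); (21,15,c); (21,16,c); (21,17,c); result: nodes: 0:vx, 1:vx, 2:vx, 5:vx, 9:vx, 10:tri, 14:tri, 15:vx, 16:vx, 17:vx, 18:tri, 19:tri, 20:tri, 21:tri edges: (10,0,c); (10,1,c); (10,5,c); (10,5,ck); (14,0,c); (14,1,c); (14,2,c); (18,0,c); (18,15,c); (18,17,c); (19,1,c); (19,15,c); (19,16,c); (20,2,c); (20,16,c); (20,17,c); (21,15,c); (21,16,c); (21,17,c)
step 2: rule r1; match: 0->14, 1->0, 2->1, 3->2; deleted nodes 14; deleted edges (14,0,c); (14,1,c); (14,2,c); added nodes 22, 23, 24, 25, 26, 27, 28; added edges (25,0,c); (25,22,c); (25,24,c); (26,1,c); (26,22,c); (26,23,c); (27,2,c); (27,23,c); (27,24,c); (28,22,c); (28,23,c); (28,24,c); result: nodes: 0:vx, 1:vx, 2:vx, 5:vx, 9:vx, 10:tri, 15:vx, 16:vx, 17:vx, 18:tri, 19:tri, 20:tri, 21:tri, 22:vx, 23:vx, 24:vx, 25:tri, 26:tri, 27:tri, 28:tri edges: (10,0,c); (10,1,c); (10,5,c); (10,5,ck); (18,0,c); (18,15,c); (18,17,c); (19,1,c); (19,15,c); (19,16,c); (20,2,c); (20,16,c); (20,17,c); (21,15,c); (21,16,c); (21,17,c); (25,0,c); (25,22,c); (25,24,c); (26,1,c); (26,22,c); (26,23,c); (27,2,c); (27,23,c); (27,24,c); (28,22,c); (28,23,c); (28,24,c)
final:
nodes: 0:vx, 1:vx, 2:vx, 5:vx, 9:vx, 10:tri, 15:vx, 16:vx, 17:vx, 18:tri, 19:tri, 20:tri, 21:tri, 22:vx, 23:vx, 24:vx, 25:tri, 26:tri, 27:tri, 28:tri
edges: (10,0,c); (10,1,c); (10,5,c); (10,5,ck); (18,0,c); (18,15,c); (18,17,c); (19,1,c); (19,15,c); (19,16,c); (20,2,c); (20,16,c); (20,17,c); (21,15,c); (21,16,c); (21,17,c); (25,0,c); (25,22,c); (25,24,c); (26,1,c); (26,22,c); (26,23,c); (27,2,c); (27,23,c); (27,24,c); (28,22,c); (28,23,c); (28,24,c)


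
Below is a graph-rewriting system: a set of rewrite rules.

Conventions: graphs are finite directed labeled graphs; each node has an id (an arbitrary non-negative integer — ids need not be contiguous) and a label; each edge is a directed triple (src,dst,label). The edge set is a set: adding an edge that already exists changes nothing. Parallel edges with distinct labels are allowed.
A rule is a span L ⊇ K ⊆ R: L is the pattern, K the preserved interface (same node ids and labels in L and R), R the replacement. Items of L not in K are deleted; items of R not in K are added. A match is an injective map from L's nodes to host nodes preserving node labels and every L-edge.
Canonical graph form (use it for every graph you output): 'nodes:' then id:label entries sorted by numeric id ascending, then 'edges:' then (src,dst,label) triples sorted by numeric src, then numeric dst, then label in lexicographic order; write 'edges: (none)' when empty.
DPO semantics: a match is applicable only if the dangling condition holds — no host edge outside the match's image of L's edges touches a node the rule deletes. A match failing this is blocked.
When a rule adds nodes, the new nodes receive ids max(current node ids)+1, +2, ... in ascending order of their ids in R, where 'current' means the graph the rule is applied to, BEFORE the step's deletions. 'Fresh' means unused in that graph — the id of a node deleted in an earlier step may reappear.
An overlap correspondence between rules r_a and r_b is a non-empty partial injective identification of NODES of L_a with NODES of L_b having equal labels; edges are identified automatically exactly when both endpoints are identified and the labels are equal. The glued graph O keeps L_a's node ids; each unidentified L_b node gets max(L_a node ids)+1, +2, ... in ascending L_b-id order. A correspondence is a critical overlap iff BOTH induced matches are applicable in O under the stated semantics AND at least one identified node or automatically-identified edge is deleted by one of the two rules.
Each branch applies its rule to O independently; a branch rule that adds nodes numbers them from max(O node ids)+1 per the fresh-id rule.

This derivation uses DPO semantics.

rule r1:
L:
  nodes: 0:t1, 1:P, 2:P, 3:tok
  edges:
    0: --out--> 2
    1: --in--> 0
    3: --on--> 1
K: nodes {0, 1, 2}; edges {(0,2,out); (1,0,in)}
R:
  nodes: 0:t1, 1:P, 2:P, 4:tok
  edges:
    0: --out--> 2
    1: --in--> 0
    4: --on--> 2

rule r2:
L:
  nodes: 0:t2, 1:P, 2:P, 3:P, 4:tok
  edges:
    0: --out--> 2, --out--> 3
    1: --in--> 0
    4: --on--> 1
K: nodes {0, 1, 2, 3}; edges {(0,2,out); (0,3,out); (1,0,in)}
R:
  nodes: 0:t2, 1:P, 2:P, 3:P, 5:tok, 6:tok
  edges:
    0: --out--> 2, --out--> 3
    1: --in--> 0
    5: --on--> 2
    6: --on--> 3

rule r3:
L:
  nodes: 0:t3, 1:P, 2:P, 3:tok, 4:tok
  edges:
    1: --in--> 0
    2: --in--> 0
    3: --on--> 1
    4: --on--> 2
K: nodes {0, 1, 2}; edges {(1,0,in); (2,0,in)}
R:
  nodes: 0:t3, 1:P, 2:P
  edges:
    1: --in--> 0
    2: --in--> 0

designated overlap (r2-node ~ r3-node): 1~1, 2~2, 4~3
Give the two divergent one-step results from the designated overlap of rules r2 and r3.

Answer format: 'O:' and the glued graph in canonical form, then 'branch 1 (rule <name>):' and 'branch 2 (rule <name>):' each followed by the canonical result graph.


O:
nodes: 0:t2, 1:P, 2:P, 3:P, 4:tok, 5:t3, 6:tok
edges: (0,2,out); (0,3,out); (1,0,in); (1,5,in); (2,5,in); (4,1,on); (6,2,on)
branch 1 (rule r2):
nodes: 0:t2, 1:P, 2:P, 3:P, 5:t3, 6:tok, 7:tok, 8:tok
edges: (0,2,out); (0,3,out); (1,0,in); (1,5,in); (2,5,in); (6,2,on); (7,2,on); (8,3,on)
branch 2 (rule r3):
nodes: 0:t2, 1:P, 2:P, 3:P, 5:t3
edges: (0,2,out); (0,3,out); (1,0,in); (1,5,in); (2,5,in)


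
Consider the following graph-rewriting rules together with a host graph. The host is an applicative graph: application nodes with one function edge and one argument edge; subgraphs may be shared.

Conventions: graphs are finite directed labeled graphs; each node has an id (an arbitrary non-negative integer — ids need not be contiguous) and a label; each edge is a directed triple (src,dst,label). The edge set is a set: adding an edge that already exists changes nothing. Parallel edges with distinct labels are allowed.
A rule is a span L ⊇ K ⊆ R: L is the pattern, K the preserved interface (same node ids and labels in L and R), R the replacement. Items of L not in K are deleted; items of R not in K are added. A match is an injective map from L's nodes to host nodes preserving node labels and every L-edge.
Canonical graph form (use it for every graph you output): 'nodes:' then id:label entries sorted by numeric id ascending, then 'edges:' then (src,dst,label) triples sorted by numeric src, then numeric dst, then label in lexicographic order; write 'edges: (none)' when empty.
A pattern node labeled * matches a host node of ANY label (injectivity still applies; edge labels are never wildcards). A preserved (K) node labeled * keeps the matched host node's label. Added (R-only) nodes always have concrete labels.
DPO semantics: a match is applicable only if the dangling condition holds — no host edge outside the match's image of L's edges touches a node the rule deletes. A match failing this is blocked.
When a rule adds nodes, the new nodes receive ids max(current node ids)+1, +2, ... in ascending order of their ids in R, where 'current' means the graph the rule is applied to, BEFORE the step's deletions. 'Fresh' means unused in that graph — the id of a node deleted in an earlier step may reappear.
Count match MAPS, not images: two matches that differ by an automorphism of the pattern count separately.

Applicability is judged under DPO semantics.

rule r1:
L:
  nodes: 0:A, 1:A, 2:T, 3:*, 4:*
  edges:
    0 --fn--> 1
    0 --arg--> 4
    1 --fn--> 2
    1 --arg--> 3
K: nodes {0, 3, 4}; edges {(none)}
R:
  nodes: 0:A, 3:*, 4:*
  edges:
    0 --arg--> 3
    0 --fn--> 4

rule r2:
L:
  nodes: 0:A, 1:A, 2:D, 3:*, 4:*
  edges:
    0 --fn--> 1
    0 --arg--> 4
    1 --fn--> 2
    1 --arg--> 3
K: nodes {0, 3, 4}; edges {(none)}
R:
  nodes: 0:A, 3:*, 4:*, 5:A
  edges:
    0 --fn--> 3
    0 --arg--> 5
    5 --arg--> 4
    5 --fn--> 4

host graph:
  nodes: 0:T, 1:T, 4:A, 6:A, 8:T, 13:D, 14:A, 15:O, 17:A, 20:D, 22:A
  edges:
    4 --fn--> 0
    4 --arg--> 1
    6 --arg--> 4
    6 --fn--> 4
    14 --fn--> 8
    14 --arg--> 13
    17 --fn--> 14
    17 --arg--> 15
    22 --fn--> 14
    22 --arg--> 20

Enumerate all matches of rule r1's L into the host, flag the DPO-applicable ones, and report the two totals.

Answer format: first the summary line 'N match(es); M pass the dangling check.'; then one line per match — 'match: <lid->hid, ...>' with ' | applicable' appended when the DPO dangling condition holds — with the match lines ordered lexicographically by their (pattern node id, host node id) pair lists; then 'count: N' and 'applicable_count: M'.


2 match(es); 0 pass the dangling check.
match: 0->17, 1->14, 2->8, 3->13, 4->15
match: 0->22, 1->14, 2->8, 3->13, 4->20
count: 2
applicable_count: 0


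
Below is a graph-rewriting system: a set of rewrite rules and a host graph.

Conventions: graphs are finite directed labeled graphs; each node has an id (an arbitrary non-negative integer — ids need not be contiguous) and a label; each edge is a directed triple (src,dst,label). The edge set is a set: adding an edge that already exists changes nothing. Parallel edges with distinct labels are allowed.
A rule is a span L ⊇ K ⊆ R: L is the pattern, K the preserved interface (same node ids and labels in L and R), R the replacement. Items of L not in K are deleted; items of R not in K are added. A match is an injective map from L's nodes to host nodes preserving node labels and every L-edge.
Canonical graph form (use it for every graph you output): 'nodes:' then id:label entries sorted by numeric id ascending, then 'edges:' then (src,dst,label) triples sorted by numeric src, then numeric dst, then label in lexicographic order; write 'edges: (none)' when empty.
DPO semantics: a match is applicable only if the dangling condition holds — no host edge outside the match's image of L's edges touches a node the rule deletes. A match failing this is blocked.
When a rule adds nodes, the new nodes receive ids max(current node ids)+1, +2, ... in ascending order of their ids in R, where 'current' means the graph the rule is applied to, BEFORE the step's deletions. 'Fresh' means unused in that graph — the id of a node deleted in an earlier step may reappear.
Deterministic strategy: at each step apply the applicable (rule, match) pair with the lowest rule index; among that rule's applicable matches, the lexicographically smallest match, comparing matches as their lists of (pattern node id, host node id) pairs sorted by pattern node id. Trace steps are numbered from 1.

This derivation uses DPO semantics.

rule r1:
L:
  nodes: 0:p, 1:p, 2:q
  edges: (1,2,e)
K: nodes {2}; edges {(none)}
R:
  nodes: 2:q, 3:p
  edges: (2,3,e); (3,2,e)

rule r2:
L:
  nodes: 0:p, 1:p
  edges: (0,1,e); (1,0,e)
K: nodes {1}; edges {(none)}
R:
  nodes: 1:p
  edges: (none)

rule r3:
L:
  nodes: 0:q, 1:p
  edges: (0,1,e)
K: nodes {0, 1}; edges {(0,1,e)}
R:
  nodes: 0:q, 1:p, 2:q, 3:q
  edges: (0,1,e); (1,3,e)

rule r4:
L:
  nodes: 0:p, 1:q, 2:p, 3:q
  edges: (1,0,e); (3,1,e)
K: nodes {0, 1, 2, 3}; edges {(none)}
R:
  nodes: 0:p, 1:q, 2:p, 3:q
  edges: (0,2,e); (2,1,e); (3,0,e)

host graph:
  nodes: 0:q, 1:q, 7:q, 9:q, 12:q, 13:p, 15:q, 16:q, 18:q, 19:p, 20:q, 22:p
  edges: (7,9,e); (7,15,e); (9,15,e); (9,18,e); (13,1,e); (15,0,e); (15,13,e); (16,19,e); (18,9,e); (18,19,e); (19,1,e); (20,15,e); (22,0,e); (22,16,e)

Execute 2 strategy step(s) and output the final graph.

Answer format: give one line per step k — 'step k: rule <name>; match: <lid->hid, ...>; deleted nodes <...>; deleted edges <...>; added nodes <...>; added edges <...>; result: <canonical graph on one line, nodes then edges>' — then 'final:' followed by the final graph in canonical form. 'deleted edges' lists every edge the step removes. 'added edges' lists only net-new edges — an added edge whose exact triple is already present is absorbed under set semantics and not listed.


step 1: rule r3; match: 0->15, 1->13; deleted nodes (none); deleted edges (none); added nodes 23, 24; added edges (13,24,e); result: nodes: 0:q, 1:q, 7:q, 9:q, 12:q, 13:p, 15:q, 16:q, 18:q, 19:p, 20:q, 22:p, 23:q, 24:q edges: (7,9,e); (7,15,e); (9,15,e); (9,18,e); (13,1,e); (13,24,e); (15,0,e); (15,13,e); (16,19,e); (18,9,e); (18,19,e); (19,1,e); (20,15,e); (22,0,e); (22,16,e)
step 2: rule r3; match: 0->15, 1->13; deleted nodes (none); deleted edges (none); added nodes 25, 26; added edges (13,26,e); result: nodes: 0:q, 1:q, 7:q, 9:q, 12:q, 13:p, 15:q, 16:q, 18:q, 19:p, 20:q, 22:p, 23:q, 24:q, 25:q, 26:q edges: (7,9,e); (7,15,e); (9,15,e); (9,18,e); (13,1,e); (13,24,e); (13,26,e); (15,0,e); (15,13,e); (16,19,e); (18,9,e); (18,19,e); (19,1,e); (20,15,e); (22,0,e); (22,16,e)
final:
nodes: 0:q, 1:q, 7:q, 9:q, 12:q, 13:p, 15:q, 16:q, 18:q, 19:p, 20:q, 22:p, 23:q, 24:q, 25:q, 26:q
edges: (7,9,e); (7,15,e); (9,15,e); (9,18,e); (13,1,e); (13,24,e); (13,26,e); (15,0,e); (15,13,e); (16,19,e); (18,9,e); (18,19,e); (19,1,e); (20,15,e); (22,0,e); (22,16,e)


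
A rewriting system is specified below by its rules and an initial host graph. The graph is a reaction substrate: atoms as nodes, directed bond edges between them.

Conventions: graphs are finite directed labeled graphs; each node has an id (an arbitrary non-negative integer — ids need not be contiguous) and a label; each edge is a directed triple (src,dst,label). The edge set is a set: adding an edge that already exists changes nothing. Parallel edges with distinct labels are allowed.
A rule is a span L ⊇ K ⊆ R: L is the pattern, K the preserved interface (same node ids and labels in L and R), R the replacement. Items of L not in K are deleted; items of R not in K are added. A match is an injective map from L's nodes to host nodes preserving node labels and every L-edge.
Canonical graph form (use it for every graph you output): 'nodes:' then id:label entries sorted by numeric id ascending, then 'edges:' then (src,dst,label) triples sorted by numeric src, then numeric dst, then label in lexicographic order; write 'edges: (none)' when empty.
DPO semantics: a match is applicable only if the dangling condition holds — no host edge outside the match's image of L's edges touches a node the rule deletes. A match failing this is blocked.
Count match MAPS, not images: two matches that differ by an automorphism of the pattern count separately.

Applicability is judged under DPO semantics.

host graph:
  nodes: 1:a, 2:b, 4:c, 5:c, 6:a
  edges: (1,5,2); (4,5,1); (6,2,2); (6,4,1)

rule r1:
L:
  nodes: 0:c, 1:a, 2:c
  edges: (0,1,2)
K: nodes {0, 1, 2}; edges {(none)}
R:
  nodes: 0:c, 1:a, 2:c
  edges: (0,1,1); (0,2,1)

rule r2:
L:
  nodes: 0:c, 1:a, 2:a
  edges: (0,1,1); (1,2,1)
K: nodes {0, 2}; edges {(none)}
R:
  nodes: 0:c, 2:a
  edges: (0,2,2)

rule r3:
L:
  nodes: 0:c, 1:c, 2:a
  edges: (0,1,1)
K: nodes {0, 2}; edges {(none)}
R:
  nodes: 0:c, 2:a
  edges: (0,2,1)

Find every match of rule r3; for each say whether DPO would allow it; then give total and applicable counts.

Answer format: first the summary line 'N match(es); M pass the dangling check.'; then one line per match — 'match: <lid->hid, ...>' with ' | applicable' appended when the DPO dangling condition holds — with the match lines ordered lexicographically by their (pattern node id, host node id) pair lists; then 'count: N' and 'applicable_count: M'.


2 match(es); 0 pass the dangling check.
match: 0->4, 1->5, 2->1
match: 0->4, 1->5, 2->6
count: 2
applicable_count: 0


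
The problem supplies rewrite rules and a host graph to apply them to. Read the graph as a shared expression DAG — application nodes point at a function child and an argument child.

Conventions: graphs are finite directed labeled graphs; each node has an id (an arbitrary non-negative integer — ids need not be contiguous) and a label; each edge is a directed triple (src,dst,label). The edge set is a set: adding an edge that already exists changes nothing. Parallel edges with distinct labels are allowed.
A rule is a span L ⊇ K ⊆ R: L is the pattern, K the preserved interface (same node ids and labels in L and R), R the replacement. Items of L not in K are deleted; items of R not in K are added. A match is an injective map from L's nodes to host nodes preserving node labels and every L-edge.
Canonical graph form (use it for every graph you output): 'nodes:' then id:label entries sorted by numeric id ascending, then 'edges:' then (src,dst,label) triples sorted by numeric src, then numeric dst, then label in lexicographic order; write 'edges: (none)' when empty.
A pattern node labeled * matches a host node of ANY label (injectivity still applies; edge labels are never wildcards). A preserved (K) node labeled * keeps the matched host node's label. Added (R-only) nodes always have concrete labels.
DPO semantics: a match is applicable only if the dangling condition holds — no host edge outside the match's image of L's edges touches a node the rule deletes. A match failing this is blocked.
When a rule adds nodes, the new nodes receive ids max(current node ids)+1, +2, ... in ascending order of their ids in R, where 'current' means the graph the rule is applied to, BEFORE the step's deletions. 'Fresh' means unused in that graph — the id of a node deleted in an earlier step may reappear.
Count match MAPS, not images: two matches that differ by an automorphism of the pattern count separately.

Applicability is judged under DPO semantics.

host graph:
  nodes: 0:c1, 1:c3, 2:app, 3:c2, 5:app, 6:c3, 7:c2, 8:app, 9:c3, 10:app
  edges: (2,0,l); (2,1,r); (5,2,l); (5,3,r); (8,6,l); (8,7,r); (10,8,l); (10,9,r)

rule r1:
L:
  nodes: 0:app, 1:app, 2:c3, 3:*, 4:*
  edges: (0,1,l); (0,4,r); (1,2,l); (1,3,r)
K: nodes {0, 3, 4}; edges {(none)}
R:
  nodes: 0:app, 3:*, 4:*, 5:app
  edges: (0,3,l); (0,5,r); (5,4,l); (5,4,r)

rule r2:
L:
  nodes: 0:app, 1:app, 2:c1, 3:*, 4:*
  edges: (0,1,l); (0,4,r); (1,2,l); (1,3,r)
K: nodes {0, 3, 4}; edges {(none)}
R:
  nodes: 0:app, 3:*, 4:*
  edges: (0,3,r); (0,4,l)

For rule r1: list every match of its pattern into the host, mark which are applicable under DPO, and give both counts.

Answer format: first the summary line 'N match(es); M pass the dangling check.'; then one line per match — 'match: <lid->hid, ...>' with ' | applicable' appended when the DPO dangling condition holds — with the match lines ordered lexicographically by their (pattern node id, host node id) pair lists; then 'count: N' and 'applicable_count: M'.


1 match(es); 1 pass the dangling check.
match: 0->10, 1->8, 2->6, 3->7, 4->9 | applicable
count: 1
applicable_count: 1


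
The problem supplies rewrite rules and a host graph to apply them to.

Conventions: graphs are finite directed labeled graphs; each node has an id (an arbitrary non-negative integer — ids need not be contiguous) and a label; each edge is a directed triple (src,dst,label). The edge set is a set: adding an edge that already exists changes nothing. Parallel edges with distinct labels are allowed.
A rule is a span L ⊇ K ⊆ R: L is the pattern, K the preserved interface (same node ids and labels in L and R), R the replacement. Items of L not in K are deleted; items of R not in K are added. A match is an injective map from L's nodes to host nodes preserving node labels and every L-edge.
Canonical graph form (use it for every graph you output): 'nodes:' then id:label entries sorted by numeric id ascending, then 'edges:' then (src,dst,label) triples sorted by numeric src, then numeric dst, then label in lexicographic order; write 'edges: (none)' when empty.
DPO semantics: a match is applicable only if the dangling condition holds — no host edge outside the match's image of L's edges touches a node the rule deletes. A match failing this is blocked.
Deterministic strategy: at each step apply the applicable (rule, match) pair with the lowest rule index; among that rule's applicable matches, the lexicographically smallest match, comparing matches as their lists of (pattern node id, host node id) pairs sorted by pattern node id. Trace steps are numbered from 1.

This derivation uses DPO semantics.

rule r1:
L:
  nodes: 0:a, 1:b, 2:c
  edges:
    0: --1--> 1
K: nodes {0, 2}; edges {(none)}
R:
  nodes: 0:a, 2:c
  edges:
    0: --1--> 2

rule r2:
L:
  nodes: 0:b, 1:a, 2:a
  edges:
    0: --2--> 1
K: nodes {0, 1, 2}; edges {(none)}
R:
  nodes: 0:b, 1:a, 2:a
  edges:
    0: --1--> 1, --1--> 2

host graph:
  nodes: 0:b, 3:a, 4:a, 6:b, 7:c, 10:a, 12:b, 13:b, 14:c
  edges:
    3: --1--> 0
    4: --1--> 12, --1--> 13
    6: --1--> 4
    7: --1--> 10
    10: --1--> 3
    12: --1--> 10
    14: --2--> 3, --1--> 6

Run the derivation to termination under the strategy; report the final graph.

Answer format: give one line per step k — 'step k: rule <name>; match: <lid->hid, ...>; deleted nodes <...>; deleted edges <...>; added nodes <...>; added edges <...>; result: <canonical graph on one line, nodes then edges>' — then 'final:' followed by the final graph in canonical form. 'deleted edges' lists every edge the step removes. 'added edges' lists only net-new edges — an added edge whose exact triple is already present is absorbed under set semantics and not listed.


step 1: rule r1; match: 0->3, 1->0, 2->7; deleted nodes 0; deleted edges (3,0,1); added nodes (none); added edges (3,7,1); result: nodes: 3:a, 4:a, 6:b, 7:c, 10:a, 12:b, 13:b, 14:c edges: (3,7,1); (4,12,1); (4,13,1); (6,4,1); (7,10,1); (10,3,1); (12,10,1); (14,3,2); (14,6,1)
step 2: rule r1; match: 0->4, 1->13, 2->7; deleted nodes 13; deleted edges (4,13,1); added nodes (none); added edges (4,7,1); result: nodes: 3:a, 4:a, 6:b, 7:c, 10:a, 12:b, 14:c edges: (3,7,1); (4,7,1); (4,12,1); (6,4,1); (7,10,1); (10,3,1); (12,10,1); (14,3,2); (14,6,1)
final:
nodes: 3:a, 4:a, 6:b, 7:c, 10:a, 12:b, 14:c
edges: (3,7,1); (4,7,1); (4,12,1); (6,4,1); (7,10,1); (10,3,1); (12,10,1); (14,3,2); (14,6,1)


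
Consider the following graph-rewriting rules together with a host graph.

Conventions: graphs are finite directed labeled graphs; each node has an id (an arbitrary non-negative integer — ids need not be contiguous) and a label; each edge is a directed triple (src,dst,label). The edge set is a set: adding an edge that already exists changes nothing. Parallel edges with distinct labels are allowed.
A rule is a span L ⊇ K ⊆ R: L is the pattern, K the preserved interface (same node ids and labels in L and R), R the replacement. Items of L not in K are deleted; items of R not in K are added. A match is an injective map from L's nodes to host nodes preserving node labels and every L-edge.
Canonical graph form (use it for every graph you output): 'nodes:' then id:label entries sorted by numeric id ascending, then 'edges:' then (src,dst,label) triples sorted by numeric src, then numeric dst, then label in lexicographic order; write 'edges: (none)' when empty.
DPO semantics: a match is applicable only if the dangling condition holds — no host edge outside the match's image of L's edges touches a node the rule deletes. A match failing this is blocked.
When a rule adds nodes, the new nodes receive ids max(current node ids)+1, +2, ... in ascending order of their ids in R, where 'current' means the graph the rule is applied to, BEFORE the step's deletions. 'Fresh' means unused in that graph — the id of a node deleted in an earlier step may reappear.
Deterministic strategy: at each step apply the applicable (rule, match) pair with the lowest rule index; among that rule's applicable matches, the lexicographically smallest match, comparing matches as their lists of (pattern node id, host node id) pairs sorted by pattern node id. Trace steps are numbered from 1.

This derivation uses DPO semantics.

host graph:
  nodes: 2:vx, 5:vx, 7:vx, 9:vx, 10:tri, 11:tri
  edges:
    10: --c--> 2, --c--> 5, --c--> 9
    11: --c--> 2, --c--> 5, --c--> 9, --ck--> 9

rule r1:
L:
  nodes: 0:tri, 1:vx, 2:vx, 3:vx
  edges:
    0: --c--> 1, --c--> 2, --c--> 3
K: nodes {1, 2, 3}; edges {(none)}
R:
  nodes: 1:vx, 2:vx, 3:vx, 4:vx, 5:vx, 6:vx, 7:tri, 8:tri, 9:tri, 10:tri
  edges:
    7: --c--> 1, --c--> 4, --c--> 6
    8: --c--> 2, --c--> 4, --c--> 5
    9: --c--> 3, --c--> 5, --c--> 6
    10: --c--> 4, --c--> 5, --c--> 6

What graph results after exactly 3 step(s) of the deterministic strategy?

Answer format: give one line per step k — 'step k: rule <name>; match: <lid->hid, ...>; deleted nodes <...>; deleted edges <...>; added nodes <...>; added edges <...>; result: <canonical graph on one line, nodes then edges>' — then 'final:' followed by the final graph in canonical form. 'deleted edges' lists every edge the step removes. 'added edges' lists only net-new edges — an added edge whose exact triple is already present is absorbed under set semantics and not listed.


step 1: rule r1; match: 0->10, 1->2, 2->5, 3->9; deleted nodes 10; deleted edges (10,2,c); (10,5,c); (10,9,c); added nodes 12, 13, 14, 15, 16, 17, 18; added edges (15,2,c); (15,12,c); (15,14,c); (16,5,c); (16,12,c); (16,13,c); (17,9,c); (17,13,c); (17,14,c); (18,12,c); (18,13,c); (18,14,c); result: nodes: 2:vx, 5:vx, 7:vx, 9:vx, 11:tri, 12:vx, 13:vx, 14:vx, 15:tri, 16:tri, 17:tri, 18:tri edges: (11,2,c); (11,5,c); (11,9,c); (11,9,ck); (15,2,c); (15,12,c); (15,14,c); (16,5,c); (16,12,c); (16,13,c); (17,9,c); (17,13,c); (17,14,c); (18,12,c); (18,13,c); (18,14,c)
step 2: rule r1; match: 0->15, 1->2, 2->12, 3->14; deleted nodes 15; deleted edges (15,2,c); (15,12,c); (15,14,c); added nodes 19, 20, 21, 22, 23, 24, 25; added edges (22,2,c); (22,19,c); (22,21,c); (23,12,c); (23,19,c); (23,20,c); (24,14,c); (24,20,c); (24,21,c); (25,19,c); (25,20,c); (25,21,c); result: nodes: 2:vx, 5:vx, 7:vx, 9:vx, 11:tri, 12:vx, 13:vx, 14:vx, 16:tri, 17:tri, 18:tri, 19:vx, 20:vx, 21:vx, 22:tri, 23:tri, 24:tri, 25:tri edges: (11,2,c); (11,5,c); (11,9,c); (11,9,ck); (16,5,c); (16,12,c); (16,13,c); (17,9,c); (17,13,c); (17,14,c); (18,12,c); (18,13,c); (18,14,c); (22,2,c); (22,19,c); (22,21,c); (23,12,c); (23,19,c); (23,20,c); (24,14,c); (24,20,c); (24,21,c); (25,19,c); (25,20,c); (25,21,c)
step 3: rule r1; match: 0->16, 1->5, 2->12, 3->13; deleted nodes 16; deleted edges (16,5,c); (16,12,c); (16,13,c); added nodes 26, 27, 28, 29, 30, 31, 32; added edges (29,5,c); (29,26,c); (29,28,c); (30,12,c); (30,26,c); (30,27,c); (31,13,c); (31,27,c); (31,28,c); (32,26,c); (32,27,c); (32,28,c); result: nodes: 2:vx, 5:vx, 7:vx, 9:vx, 11:tri, 12:vx, 13:vx, 14:vx, 17:tri, 18:tri, 19:vx, 20:vx, 21:vx, 22:tri, 23:tri, 24:tri, 25:tri, 26:vx, 27:vx, 28:vx, 29:tri, 30:tri, 31:tri, 32:tri edges: (11,2,c); (11,5,c); (11,9,c); (11,9,ck); (17,9,c); (17,13,c); (17,14,c); (18,12,c); (18,13,c); (18,14,c); (22,2,c); (22,19,c); (22,21,c); (23,12,c); (23,19,c); (23,20,c); (24,14,c); (24,20,c); (24,21,c); (25,19,c); (25,20,c); (25,21,c); (29,5,c); (29,26,c); (29,28,c); (30,12,c); (30,26,c); (30,27,c); (31,13,c); (31,27,c); (31,28,c); (32,26,c); (32,27,c); (32,28,c)
final:
nodes: 2:vx, 5:vx, 7:vx, 9:vx, 11:tri, 12:vx, 13:vx, 14:vx, 17:tri, 18:tri, 19:vx, 20:vx, 21:vx, 22:tri, 23:tri, 24:tri, 25:tri, 26:vx, 27:vx, 28:vx, 29:tri, 30:tri, 31:tri, 32:tri
edges: (11,2,c); (11,5,c); (11,9,c); (11,9,ck); (17,9,c); (17,13,c); (17,14,c); (18,12,c); (18,13,c); (18,14,c); (22,2,c); (22,19,c); (22,21,c); (23,12,c); (23,19,c); (23,20,c); (24,14,c); (24,20,c); (24,21,c); (25,19,c); (25,20,c); (25,21,c); (29,5,c); (29,26,c); (29,28,c); (30,12,c); (30,26,c); (30,27,c); (31,13,c); (31,27,c); (31,28,c); (32,26,c); (32,27,c); (32,28,c)


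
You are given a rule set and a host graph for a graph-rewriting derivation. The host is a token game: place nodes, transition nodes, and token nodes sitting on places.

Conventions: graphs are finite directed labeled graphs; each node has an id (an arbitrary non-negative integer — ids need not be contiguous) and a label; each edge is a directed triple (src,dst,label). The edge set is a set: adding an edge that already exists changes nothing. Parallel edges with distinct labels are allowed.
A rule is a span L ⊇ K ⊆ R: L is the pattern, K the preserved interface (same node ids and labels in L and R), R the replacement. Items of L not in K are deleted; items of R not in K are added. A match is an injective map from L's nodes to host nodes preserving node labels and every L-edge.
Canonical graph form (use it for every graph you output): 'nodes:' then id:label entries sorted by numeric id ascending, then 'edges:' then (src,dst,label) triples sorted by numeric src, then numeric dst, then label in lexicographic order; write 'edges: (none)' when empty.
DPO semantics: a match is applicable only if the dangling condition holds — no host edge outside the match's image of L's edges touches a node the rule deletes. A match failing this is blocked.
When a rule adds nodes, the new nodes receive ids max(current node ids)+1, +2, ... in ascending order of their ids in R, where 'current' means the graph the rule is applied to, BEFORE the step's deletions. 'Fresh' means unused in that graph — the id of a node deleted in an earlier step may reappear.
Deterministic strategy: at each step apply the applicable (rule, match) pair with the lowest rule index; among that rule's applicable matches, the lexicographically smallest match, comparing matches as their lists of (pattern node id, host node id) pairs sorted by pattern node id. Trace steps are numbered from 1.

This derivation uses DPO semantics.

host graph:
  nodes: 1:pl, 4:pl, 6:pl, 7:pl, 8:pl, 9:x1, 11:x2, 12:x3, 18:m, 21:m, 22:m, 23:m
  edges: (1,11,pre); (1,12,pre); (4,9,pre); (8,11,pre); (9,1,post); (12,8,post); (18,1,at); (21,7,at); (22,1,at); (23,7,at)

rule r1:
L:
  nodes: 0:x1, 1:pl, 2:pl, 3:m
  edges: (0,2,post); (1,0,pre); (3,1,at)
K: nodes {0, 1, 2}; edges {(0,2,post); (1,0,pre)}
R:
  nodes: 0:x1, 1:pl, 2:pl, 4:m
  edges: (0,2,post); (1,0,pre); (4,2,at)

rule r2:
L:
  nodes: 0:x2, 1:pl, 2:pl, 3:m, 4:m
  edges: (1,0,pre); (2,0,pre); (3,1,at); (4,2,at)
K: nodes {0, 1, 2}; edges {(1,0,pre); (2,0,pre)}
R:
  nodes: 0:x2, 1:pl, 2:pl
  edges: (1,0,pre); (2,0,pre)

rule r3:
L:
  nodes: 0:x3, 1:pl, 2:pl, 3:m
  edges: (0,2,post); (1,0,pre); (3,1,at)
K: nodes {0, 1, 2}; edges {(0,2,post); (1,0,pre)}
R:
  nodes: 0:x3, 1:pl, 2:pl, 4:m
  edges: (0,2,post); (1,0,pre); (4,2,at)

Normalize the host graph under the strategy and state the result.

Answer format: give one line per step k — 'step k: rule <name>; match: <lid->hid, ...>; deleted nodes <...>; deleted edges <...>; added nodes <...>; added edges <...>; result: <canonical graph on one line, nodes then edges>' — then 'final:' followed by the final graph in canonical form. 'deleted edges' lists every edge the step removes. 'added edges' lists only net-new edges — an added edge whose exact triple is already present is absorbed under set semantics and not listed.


step 1: rule r3; match: 0->12, 1->1, 2->8, 3->18; deleted nodes 18; deleted edges (18,1,at); added nodes 24; added edges (24,8,at); result: nodes: 1:pl, 4:pl, 6:pl, 7:pl, 8:pl, 9:x1, 11:x2, 12:x3, 21:m, 22:m, 23:m, 24:m edges: (1,11,pre); (1,12,pre); (4,9,pre); (8,11,pre); (9,1,post); (12,8,post); (21,7,at); (22,1,at); (23,7,at); (24,8,at)
step 2: rule r2; match: 0->11, 1->1, 2->8, 3->22, 4->24; deleted nodes 22, 24; deleted edges (22,1,at); (24,8,at); added nodes (none); added edges (none); result: nodes: 1:pl, 4:pl, 6:pl, 7:pl, 8:pl, 9:x1, 11:x2, 12:x3, 21:m, 23:m edges: (1,11,pre); (1,12,pre); (4,9,pre); (8,11,pre); (9,1,post); (12,8,post); (21,7,at); (23,7,at)
final:
nodes: 1:pl, 4:pl, 6:pl, 7:pl, 8:pl, 9:x1, 11:x2, 12:x3, 21:m, 23:m
edges: (1,11,pre); (1,12,pre); (4,9,pre); (8,11,pre); (9,1,post); (12,8,post); (21,7,at); (23,7,at)


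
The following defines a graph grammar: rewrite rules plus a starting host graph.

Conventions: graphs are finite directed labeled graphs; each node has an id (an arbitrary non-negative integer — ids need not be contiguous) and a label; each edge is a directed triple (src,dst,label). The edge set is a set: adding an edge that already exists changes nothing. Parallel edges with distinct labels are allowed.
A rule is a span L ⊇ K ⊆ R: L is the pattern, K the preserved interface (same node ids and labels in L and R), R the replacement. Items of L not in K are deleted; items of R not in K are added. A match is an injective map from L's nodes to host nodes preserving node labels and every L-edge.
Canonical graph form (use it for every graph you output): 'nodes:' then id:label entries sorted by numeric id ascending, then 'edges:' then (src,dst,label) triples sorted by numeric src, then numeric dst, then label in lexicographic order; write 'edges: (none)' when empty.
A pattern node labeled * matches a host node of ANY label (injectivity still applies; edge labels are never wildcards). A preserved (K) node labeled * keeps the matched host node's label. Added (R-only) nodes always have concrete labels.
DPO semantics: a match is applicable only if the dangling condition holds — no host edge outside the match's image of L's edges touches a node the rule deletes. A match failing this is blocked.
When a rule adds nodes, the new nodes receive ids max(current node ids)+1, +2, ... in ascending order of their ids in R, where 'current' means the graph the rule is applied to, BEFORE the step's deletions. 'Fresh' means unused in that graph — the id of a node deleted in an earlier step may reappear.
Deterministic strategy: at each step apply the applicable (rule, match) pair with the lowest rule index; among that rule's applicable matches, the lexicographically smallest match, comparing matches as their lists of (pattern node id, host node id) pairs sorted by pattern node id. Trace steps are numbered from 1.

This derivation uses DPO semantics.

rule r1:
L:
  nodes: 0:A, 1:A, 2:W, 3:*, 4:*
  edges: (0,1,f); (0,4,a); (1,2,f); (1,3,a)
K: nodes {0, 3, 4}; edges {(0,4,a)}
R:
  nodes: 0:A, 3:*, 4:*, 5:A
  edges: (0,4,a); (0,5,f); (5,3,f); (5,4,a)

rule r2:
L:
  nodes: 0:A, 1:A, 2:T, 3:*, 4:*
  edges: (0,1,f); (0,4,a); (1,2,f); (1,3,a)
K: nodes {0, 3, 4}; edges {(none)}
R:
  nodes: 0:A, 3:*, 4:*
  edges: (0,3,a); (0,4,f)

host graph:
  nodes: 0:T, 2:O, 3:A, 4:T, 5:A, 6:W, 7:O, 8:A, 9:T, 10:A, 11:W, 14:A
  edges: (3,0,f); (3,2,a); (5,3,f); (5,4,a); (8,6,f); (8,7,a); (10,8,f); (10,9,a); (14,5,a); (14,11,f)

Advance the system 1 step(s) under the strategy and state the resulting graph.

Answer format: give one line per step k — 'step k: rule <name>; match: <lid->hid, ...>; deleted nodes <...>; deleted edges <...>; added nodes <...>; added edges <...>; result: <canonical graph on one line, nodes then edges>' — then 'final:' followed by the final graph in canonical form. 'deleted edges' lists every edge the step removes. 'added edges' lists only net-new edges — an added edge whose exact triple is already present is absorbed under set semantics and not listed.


step 1: rule r1; match: 0->10, 1->8, 2->6, 3->7, 4->9; deleted nodes 6, 8; deleted edges (8,6,f); (8,7,a); (10,8,f); added nodes 15; added edges (10,15,f); (15,7,f); (15,9,a); result: nodes: 0:T, 2:O, 3:A, 4:T, 5:A, 7:O, 9:T, 10:A, 11:W, 14:A, 15:A edges: (3,0,f); (3,2,a); (5,3,f); (5,4,a); (10,9,a); (10,15,f); (14,5,a); (14,11,f); (15,7,f); (15,9,a)
final:
nodes: 0:T, 2:O, 3:A, 4:T, 5:A, 7:O, 9:T, 10:A, 11:W, 14:A, 15:A
edges: (3,0,f); (3,2,a); (5,3,f); (5,4,a); (10,9,a); (10,15,f); (14,5,a); (14,11,f); (15,7,f); (15,9,a)


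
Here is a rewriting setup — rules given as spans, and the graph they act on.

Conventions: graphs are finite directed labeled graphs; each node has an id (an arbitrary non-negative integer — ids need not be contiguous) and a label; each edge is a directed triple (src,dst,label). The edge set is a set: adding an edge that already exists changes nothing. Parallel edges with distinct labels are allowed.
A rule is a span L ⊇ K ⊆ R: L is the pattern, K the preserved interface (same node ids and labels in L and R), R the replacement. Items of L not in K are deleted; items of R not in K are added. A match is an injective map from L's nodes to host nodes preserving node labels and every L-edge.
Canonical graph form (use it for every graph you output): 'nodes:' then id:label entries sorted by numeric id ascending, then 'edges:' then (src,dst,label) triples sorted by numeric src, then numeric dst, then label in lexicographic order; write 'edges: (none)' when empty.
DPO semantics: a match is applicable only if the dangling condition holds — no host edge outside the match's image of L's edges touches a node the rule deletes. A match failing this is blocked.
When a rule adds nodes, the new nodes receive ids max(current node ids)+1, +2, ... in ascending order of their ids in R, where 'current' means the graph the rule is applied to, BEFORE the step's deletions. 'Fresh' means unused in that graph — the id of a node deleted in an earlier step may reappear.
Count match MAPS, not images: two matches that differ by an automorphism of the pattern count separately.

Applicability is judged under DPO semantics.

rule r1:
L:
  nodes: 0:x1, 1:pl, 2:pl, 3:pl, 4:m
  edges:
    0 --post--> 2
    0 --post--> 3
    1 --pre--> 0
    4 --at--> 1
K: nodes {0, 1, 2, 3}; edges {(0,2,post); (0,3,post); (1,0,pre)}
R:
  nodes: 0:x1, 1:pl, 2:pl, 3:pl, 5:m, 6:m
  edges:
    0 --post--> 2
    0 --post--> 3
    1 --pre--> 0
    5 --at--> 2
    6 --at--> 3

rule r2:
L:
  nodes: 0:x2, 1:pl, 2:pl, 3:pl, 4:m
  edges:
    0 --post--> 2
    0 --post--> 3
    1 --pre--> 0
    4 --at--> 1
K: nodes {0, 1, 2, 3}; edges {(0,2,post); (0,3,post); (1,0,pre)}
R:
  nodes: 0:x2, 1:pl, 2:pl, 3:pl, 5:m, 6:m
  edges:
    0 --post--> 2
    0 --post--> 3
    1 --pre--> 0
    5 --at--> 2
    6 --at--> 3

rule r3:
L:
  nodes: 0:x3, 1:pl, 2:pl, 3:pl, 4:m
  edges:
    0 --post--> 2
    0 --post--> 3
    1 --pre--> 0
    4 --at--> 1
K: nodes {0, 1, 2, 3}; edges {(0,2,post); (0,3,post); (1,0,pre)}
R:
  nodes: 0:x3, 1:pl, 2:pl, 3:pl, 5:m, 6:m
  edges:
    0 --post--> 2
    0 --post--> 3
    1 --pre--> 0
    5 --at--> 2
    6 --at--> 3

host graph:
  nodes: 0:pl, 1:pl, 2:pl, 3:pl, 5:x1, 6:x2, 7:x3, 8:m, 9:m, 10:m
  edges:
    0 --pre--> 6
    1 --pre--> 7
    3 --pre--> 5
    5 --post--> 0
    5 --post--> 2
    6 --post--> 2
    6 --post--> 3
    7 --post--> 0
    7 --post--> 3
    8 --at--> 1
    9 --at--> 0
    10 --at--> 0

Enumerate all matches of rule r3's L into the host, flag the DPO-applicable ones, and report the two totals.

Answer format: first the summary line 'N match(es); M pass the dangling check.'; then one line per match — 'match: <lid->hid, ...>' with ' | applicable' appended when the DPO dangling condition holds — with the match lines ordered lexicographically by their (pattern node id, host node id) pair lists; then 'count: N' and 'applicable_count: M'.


2 match(es); 2 pass the dangling check.
match: 0->7, 1->1, 2->0, 3->3, 4->8 | applicable
match: 0->7, 1->1, 2->3, 3->0, 4->8 | applicable
count: 2
applicable_count: 2
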